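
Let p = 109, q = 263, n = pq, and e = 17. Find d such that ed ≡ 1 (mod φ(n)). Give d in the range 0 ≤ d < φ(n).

φ(n) = (p−1)(q−1) = 108·262 = 28296.
Need d with 17·d ≡ 1 (mod 28296). Apply the extended Euclidean algorithm:
28296 = 1664·17 + 8
17 = 2·8 + 1
8 = 8·1 + 0
Back-substitute:
1 = 17 − 2·8
1 = −2·28296 + 3329·17
So 17·3329 ≡ 1 (mod 28296), hence d = 3329.

3329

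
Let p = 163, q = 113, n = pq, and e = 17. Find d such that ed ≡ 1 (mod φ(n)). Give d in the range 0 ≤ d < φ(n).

10673

φ(n) = (p−1)(q−1) = 162·112 = 18144.
Need d with 17·d ≡ 1 (mod 18144). Apply the extended Euclidean algorithm:
18144 = 1067×17 + 5
17 = 3×5 + 2
5 = 2×2 + 1
2 = 2×1 + 0
Back-substitute:
1 = 5 − 2·2
1 = −2·17 + 7·5
1 = 7·18144 − 7471·17
So 17·(-7471) ≡ 1 (mod 18144), hence d ≡ -7471 ≡ 10673 (mod 18144).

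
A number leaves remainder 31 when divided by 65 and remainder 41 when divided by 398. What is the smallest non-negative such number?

Write x = 31 + 65·k. Then 65·k ≡ 41 − 31 ≡ 10 (mod 398).
Need 65⁻¹ mod 398. Extended Euclid on (398, 65):
398 = 6·65 + 8
65 = 8·8 + 1
8 = 8·1 + 0
Back-substitute:
1 = 65 − 8·8
1 = −8·398 + 49·65
65⁻¹ ≡ 49 (mod 398), so k ≡ 49·10 ≡ 92 (mod 398).
x = 31 + 65·92 = 6011.

6011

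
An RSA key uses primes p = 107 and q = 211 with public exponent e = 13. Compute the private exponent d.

φ(n) = (p−1)(q−1) = 106·210 = 22260.
Need d with 13·d ≡ 1 (mod 22260). Apply the extended Euclidean algorithm:
22260 = 1712·13 + 4
13 = 3·4 + 1
4 = 4·1 + 0
Back-substitute:
1 = 13 − 3·4
1 = −3·22260 + 5137·13
So 13·5137 ≡ 1 (mod 22260), hence d = 5137.

5137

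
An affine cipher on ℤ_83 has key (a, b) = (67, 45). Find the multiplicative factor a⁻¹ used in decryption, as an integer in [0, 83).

57

gcd(83, 67) by repeated division:
83 = 1*67 + 16
67 = 4*16 + 3
16 = 5*3 + 1
3 = 3*1 + 0
The gcd is 1. Working backward:
1 = 16 − 5·3
1 = −5·67 + 21·16
1 = 21·83 − 26·67
Thus 67·(-26) ≡ 1 (mod 83); reducing, -26 mod 83 = 57.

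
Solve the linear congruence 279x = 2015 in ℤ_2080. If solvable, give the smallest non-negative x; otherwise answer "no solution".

1625

First find gcd(279, 2080):
2080 = 7*279 + 127
279 = 2*127 + 25
127 = 5*25 + 2
25 = 12*2 + 1
2 = 2*1 + 0
gcd = 1, so a unique solution mod 2080 exists.
Back-substitute for the Bézout coefficients:
1 = 25 − 12·2
1 = −12·127 + 61·25
1 = 61·279 − 134·127
1 = −134·2080 + 999·279
So 279·(999) ≡ 1 (mod 2080), giving 279⁻¹ ≡ 999.
x ≡ 279⁻¹·2015 ≡ 999·2015 ≡ 1625 (mod 2080).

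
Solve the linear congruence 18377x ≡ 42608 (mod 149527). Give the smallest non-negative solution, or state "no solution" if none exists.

53875

First find gcd(18377, 149527):
149527 = 8*18377 + 2511
18377 = 7*2511 + 800
2511 = 3*800 + 111
800 = 7*111 + 23
111 = 4*23 + 19
23 = 1*19 + 4
19 = 4*4 + 3
4 = 1*3 + 1
3 = 3*1 + 0
gcd = 1, so a unique solution mod 149527 exists.
Back-substitute for the Bézout coefficients:
1 = 4 − 3
1 = −19 + 5·4
1 = 5·23 − 6·19
1 = −6·111 + 29·23
1 = 29·800 − 209·111
1 = −209·2511 + 656·800
1 = 656·18377 − 4801·2511
1 = −4801·149527 + 39064·18377
So 18377·(39064) ≡ 1 (mod 149527), giving 18377⁻¹ ≡ 39064.
x ≡ 18377⁻¹·42608 ≡ 39064·42608 ≡ 53875 (mod 149527).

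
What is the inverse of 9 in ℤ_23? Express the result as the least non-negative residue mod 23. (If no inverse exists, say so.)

18

Extended Euclidean algorithm:
23 = 2·9 + 5
9 = 1·5 + 4
5 = 1·4 + 1
4 = 4·1 + 0
The gcd is 1. Working backward:
1 = 5 − 4
1 = −9 + 2·5
1 = 2·23 − 5·9
So 9·(-5) ≡ 1 (mod 23), and -5 ≡ 18 (mod 23).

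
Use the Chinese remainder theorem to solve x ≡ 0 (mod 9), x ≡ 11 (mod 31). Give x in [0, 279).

135

Write x = 0 + 9·k. Then 9·k ≡ 11 − 0 ≡ 11 (mod 31).
Need 9⁻¹ mod 31. Extended Euclid on (31, 9):
31 = 3×9 + 4
9 = 2×4 + 1
4 = 4×1 + 0
Back-substitute:
1 = 9 − 2·4
1 = −2·31 + 7·9
9⁻¹ ≡ 7 (mod 31), so k ≡ 7·11 ≡ 15 (mod 31).
x = 0 + 9·15 = 135.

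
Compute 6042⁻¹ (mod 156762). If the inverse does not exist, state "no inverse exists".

Compute gcd(6042, 156762):
156762 = 25·6042 + 5712
6042 = 1·5712 + 330
5712 = 17·330 + 102
330 = 3·102 + 24
102 = 4·24 + 6
24 = 4·6 + 0
gcd(6042, 156762) = 6 ≠ 1, so 6042 has no multiplicative inverse modulo 156762.

no inverse exists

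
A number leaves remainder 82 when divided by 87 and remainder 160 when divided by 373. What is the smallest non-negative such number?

23659

Write x = 82 + 87·k. Then 87·k ≡ 160 − 82 ≡ 78 (mod 373).
Need 87⁻¹ mod 373. Extended Euclid on (373, 87):
373 = 4×87 + 25
87 = 3×25 + 12
25 = 2×12 + 1
12 = 12×1 + 0
Back-substitute:
1 = 25 − 2·12
1 = −2·87 + 7·25
1 = 7·373 − 30·87
87⁻¹ ≡ 343 (mod 373), so k ≡ 343·78 ≡ 271 (mod 373).
x = 82 + 87·271 = 23659.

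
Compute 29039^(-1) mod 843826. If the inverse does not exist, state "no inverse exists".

365409

Apply the Euclidean algorithm to 843826 and 29039:
843826 = 29*29039 + 1695
29039 = 17*1695 + 224
1695 = 7*224 + 127
224 = 1*127 + 97
127 = 1*97 + 30
97 = 3*30 + 7
30 = 4*7 + 2
7 = 3*2 + 1
2 = 2*1 + 0
The gcd is 1. Working backward:
1 = 7 − 3·2
1 = −3·30 + 13·7
1 = 13·97 − 42·30
1 = −42·127 + 55·97
1 = 55·224 − 97·127
1 = −97·1695 + 734·224
1 = 734·29039 − 12575·1695
1 = −12575·843826 + 365409·29039
So 29039·365409 ≡ 1 (mod 843826).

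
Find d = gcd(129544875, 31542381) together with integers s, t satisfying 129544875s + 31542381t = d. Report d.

Euclidean algorithm:
129544875 = 4×31542381 + 3375351
31542381 = 9×3375351 + 1164222
3375351 = 2×1164222 + 1046907
1164222 = 1×1046907 + 117315
1046907 = 8×117315 + 108387
117315 = 1×108387 + 8928
108387 = 12×8928 + 1251
8928 = 7×1251 + 171
1251 = 7×171 + 54
171 = 3×54 + 9
54 = 6×9 + 0
gcd(129544875, 31542381) = 9.
Back-substituting:
9 = 171 − 3·54
9 = −3·1251 + 22·171
9 = 22·8928 − 157·1251
9 = −157·108387 + 1906·8928
9 = 1906·117315 − 2063·108387
9 = −2063·1046907 + 18410·117315
9 = 18410·1164222 − 20473·1046907
9 = −20473·3375351 + 59356·1164222
9 = 59356·31542381 − 554677·3375351
9 = −554677·129544875 + 2278064·31542381
So 9 = (-554677)·129544875 + (2278064)·31542381.

9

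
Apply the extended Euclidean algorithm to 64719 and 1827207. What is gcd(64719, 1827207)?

9

Repeated division:
1827207 = 28*64719 + 15075
64719 = 4*15075 + 4419
15075 = 3*4419 + 1818
4419 = 2*1818 + 783
1818 = 2*783 + 252
783 = 3*252 + 27
252 = 9*27 + 9
27 = 3*9 + 0
gcd(64719, 1827207) = 9.
Back-substituting:
9 = 252 − 9·27
9 = −9·783 + 28·252
9 = 28·1818 − 65·783
9 = −65·4419 + 158·1818
9 = 158·15075 − 539·4419
9 = −539·64719 + 2314·15075
9 = 2314·1827207 − 65331·64719
So 9 = (2314)·1827207 + (-65331)·64719.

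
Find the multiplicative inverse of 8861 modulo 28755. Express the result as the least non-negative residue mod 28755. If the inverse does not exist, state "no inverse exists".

1496

Apply the Euclidean algorithm to 28755 and 8861:
28755 = 3*8861 + 2172
8861 = 4*2172 + 173
2172 = 12*173 + 96
173 = 1*96 + 77
96 = 1*77 + 19
77 = 4*19 + 1
19 = 19*1 + 0
gcd = 1, so the inverse exists. Back-substitute:
1 = 77 − 4·19
1 = −4·96 + 5·77
1 = 5·173 − 9·96
1 = −9·2172 + 113·173
1 = 113·8861 − 461·2172
1 = −461·28755 + 1496·8861
So 8861·1496 ≡ 1 (mod 28755).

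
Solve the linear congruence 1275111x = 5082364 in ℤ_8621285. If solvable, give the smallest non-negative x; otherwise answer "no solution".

First find gcd(1275111, 8621285):
8621285 = 6·1275111 + 970619
1275111 = 1·970619 + 304492
970619 = 3·304492 + 57143
304492 = 5·57143 + 18777
57143 = 3·18777 + 812
18777 = 23·812 + 101
812 = 8·101 + 4
101 = 25·4 + 1
4 = 4·1 + 0
gcd = 1, so a unique solution mod 8621285 exists.
Back-substitute for the Bézout coefficients:
1 = 101 − 25·4
1 = −25·812 + 201·101
1 = 201·18777 − 4648·812
1 = −4648·57143 + 14145·18777
1 = 14145·304492 − 75373·57143
1 = −75373·970619 + 240264·304492
1 = 240264·1275111 − 315637·970619
1 = −315637·8621285 + 2134086·1275111
So 1275111·(2134086) ≡ 1 (mod 8621285), giving 1275111⁻¹ ≡ 2134086.
x ≡ 1275111⁻¹·5082364 ≡ 2134086·5082364 ≡ 4596784 (mod 8621285).

4596784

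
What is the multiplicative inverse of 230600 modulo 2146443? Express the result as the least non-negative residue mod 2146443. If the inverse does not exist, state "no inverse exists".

1622333

Apply the Euclidean algorithm to 2146443 and 230600:
2146443 = 9*230600 + 71043
230600 = 3*71043 + 17471
71043 = 4*17471 + 1159
17471 = 15*1159 + 86
1159 = 13*86 + 41
86 = 2*41 + 4
41 = 10*4 + 1
4 = 4*1 + 0
gcd = 1, so the inverse exists. Back-substitute:
1 = 41 − 10·4
1 = −10·86 + 21·41
1 = 21·1159 − 283·86
1 = −283·17471 + 4266·1159
1 = 4266·71043 − 17347·17471
1 = −17347·230600 + 56307·71043
1 = 56307·2146443 − 524110·230600
Thus 230600·(-524110) ≡ 1 (mod 2146443); reducing, -524110 mod 2146443 = 1622333.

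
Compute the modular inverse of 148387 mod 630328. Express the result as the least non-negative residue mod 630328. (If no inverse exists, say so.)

Run Euclid on (630328, 148387):
630328 = 4*148387 + 36780
148387 = 4*36780 + 1267
36780 = 29*1267 + 37
1267 = 34*37 + 9
37 = 4*9 + 1
9 = 9*1 + 0
Since gcd(148387, 630328) = 1, back-substitute to write 1 as a combination:
1 = 37 − 4·9
1 = −4·1267 + 137·37
1 = 137·36780 − 3977·1267
1 = −3977·148387 + 16045·36780
1 = 16045·630328 − 68157·148387
Thus 148387·(-68157) ≡ 1 (mod 630328); reducing, -68157 mod 630328 = 562171.

562171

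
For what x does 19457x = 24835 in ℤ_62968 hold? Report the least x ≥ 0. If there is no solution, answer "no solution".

56555

First find gcd(19457, 62968):
62968 = 3*19457 + 4597
19457 = 4*4597 + 1069
4597 = 4*1069 + 321
1069 = 3*321 + 106
321 = 3*106 + 3
106 = 35*3 + 1
3 = 3*1 + 0
gcd = 1, so a unique solution mod 62968 exists.
Back-substitute for the Bézout coefficients:
1 = 106 − 35·3
1 = −35·321 + 106·106
1 = 106·1069 − 353·321
1 = −353·4597 + 1518·1069
1 = 1518·19457 − 6425·4597
1 = −6425·62968 + 20793·19457
So 19457·(20793) ≡ 1 (mod 62968), giving 19457⁻¹ ≡ 20793.
x ≡ 19457⁻¹·24835 ≡ 20793·24835 ≡ 56555 (mod 62968).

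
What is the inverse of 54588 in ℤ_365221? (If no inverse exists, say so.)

Extended Euclidean algorithm:
365221 = 6*54588 + 37693
54588 = 1*37693 + 16895
37693 = 2*16895 + 3903
16895 = 4*3903 + 1283
3903 = 3*1283 + 54
1283 = 23*54 + 41
54 = 1*41 + 13
41 = 3*13 + 2
13 = 6*2 + 1
2 = 2*1 + 0
The gcd is 1. Working backward:
1 = 13 − 6·2
1 = −6·41 + 19·13
1 = 19·54 − 25·41
1 = −25·1283 + 594·54
1 = 594·3903 − 1807·1283
1 = −1807·16895 + 7822·3903
1 = 7822·37693 − 17451·16895
1 = −17451·54588 + 25273·37693
1 = 25273·365221 − 169089·54588
So 54588·(-169089) ≡ 1 (mod 365221), and -169089 ≡ 196132 (mod 365221).

196132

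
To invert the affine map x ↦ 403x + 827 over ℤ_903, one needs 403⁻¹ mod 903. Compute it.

gcd(903, 403) by repeated division:
903 = 2·403 + 97
403 = 4·97 + 15
97 = 6·15 + 7
15 = 2·7 + 1
7 = 7·1 + 0
gcd = 1, so the inverse exists. Back-substitute:
1 = 15 − 2·7
1 = −2·97 + 13·15
1 = 13·403 − 54·97
1 = −54·903 + 121·403
So 403·121 ≡ 1 (mod 903).

121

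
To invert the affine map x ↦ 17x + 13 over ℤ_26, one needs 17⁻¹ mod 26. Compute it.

23

gcd(26, 17) by repeated division:
26 = 1·17 + 9
17 = 1·9 + 8
9 = 1·8 + 1
8 = 8·1 + 0
The gcd is 1. Working backward:
1 = 9 − 8
1 = −17 + 2·9
1 = 2·26 − 3·17
Thus 17·(-3) ≡ 1 (mod 26); reducing, -3 mod 26 = 23.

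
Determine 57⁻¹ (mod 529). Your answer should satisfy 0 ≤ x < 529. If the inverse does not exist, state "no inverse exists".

gcd(529, 57) by repeated division:
529 = 9×57 + 16
57 = 3×16 + 9
16 = 1×9 + 7
9 = 1×7 + 2
7 = 3×2 + 1
2 = 2×1 + 0
Since gcd(57, 529) = 1, back-substitute to write 1 as a combination:
1 = 7 − 3·2
1 = −3·9 + 4·7
1 = 4·16 − 7·9
1 = −7·57 + 25·16
1 = 25·529 − 232·57
Thus 57·(-232) ≡ 1 (mod 529); reducing, -232 mod 529 = 297.

297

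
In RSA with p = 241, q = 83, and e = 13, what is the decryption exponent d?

φ(n) = (p−1)(q−1) = 240·82 = 19680.
Need d with 13·d ≡ 1 (mod 19680). Apply the extended Euclidean algorithm:
19680 = 1513·13 + 11
13 = 1·11 + 2
11 = 5·2 + 1
2 = 2·1 + 0
Back-substitute:
1 = 11 − 5·2
1 = −5·13 + 6·11
1 = 6·19680 − 9083·13
So 13·(-9083) ≡ 1 (mod 19680), hence d ≡ -9083 ≡ 10597 (mod 19680).

10597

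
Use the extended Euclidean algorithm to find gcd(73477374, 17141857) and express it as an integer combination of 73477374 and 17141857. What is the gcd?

Repeated division:
73477374 = 4*17141857 + 4909946
17141857 = 3*4909946 + 2412019
4909946 = 2*2412019 + 85908
2412019 = 28*85908 + 6595
85908 = 13*6595 + 173
6595 = 38*173 + 21
173 = 8*21 + 5
21 = 4*5 + 1
5 = 5*1 + 0
gcd(73477374, 17141857) = 1.
Express as a combination:
1 = 21 − 4·5
1 = −4·173 + 33·21
1 = 33·6595 − 1258·173
1 = −1258·85908 + 16387·6595
1 = 16387·2412019 − 460094·85908
1 = −460094·4909946 + 936575·2412019
1 = 936575·17141857 − 3269819·4909946
1 = −3269819·73477374 + 14015851·17141857
So 1 = (-3269819)·73477374 + (14015851)·17141857.

1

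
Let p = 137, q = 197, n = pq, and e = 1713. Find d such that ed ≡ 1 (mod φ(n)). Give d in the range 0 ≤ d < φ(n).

φ(n) = (p−1)(q−1) = 136·196 = 26656.
Need d with 1713·d ≡ 1 (mod 26656). Apply the extended Euclidean algorithm:
26656 = 15·1713 + 961
1713 = 1·961 + 752
961 = 1·752 + 209
752 = 3·209 + 125
209 = 1·125 + 84
125 = 1·84 + 41
84 = 2·41 + 2
41 = 20·2 + 1
2 = 2·1 + 0
Back-substitute:
1 = 41 − 20·2
1 = −20·84 + 41·41
1 = 41·125 − 61·84
1 = −61·209 + 102·125
1 = 102·752 − 367·209
1 = −367·961 + 469·752
1 = 469·1713 − 836·961
1 = −836·26656 + 13009·1713
So 1713·13009 ≡ 1 (mod 26656), hence d = 13009.

13009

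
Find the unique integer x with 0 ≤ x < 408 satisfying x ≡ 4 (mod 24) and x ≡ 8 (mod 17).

Write x = 4 + 24·k. Then 24·k ≡ 8 − 4 ≡ 4 (mod 17).
Need 24⁻¹ mod 17. Extended Euclid on (17, 7):
17 = 2×7 + 3
7 = 2×3 + 1
3 = 3×1 + 0
Back-substitute:
1 = 7 − 2·3
1 = −2·17 + 5·7
24⁻¹ ≡ 5 (mod 17), so k ≡ 5·4 ≡ 3 (mod 17).
x = 4 + 24·3 = 76.

76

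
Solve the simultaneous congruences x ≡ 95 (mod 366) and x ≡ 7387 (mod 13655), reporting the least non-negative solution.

Write x = 95 + 366·k. Then 366·k ≡ 7387 − 95 ≡ 7292 (mod 13655).
Need 366⁻¹ mod 13655. Extended Euclid on (13655, 366):
13655 = 37×366 + 113
366 = 3×113 + 27
113 = 4×27 + 5
27 = 5×5 + 2
5 = 2×2 + 1
2 = 2×1 + 0
Back-substitute:
1 = 5 − 2·2
1 = −2·27 + 11·5
1 = 11·113 − 46·27
1 = −46·366 + 149·113
1 = 149·13655 − 5559·366
366⁻¹ ≡ 8096 (mod 13655), so k ≡ 8096·7292 ≡ 5467 (mod 13655).
x = 95 + 366·5467 = 2001017.

2001017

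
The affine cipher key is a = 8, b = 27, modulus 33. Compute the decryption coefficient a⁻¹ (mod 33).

Run Euclid on (33, 8):
33 = 4·8 + 1
8 = 8·1 + 0
The gcd is 1. Working backward:
1 = 33 − 4·8
Thus 8·(-4) ≡ 1 (mod 33); reducing, -4 mod 33 = 29.

29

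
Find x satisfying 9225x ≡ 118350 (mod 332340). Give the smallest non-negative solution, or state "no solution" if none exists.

1634

First find gcd(9225, 332340):
332340 = 36×9225 + 240
9225 = 38×240 + 105
240 = 2×105 + 30
105 = 3×30 + 15
30 = 2×15 + 0
gcd = 15 and 15 | 118350, so solutions exist. Divide through by 15: 615x ≡ 7890 (mod 22156).
Now find 615⁻¹ mod 22156:
22156 = 36·615 + 16
615 = 38·16 + 7
16 = 2·7 + 2
7 = 3·2 + 1
2 = 2·1 + 0
Back-substitute:
1 = 7 − 3·2
1 = −3·16 + 7·7
1 = 7·615 − 269·16
1 = −269·22156 + 9691·615
So 615⁻¹ ≡ 9691 (mod 22156).
Then x ≡ 9691·7890 ≡ 1634 (mod 22156); the smallest non-negative solution is x = 1634.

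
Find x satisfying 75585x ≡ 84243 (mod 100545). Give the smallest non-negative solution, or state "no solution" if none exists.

no solution

gcd(75585, 100545):
100545 = 1·75585 + 24960
75585 = 3·24960 + 705
24960 = 35·705 + 285
705 = 2·285 + 135
285 = 2·135 + 15
135 = 9·15 + 0
gcd = 15, but 15 ∤ 84243, so the congruence has no solution.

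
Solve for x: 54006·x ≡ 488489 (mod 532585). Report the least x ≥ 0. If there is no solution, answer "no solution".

First find gcd(54006, 532585):
532585 = 9·54006 + 46531
54006 = 1·46531 + 7475
46531 = 6·7475 + 1681
7475 = 4·1681 + 751
1681 = 2·751 + 179
751 = 4·179 + 35
179 = 5·35 + 4
35 = 8·4 + 3
4 = 1·3 + 1
3 = 3·1 + 0
gcd = 1, so a unique solution mod 532585 exists.
Back-substitute for the Bézout coefficients:
1 = 4 − 3
1 = −35 + 9·4
1 = 9·179 − 46·35
1 = −46·751 + 193·179
1 = 193·1681 − 432·751
1 = −432·7475 + 1921·1681
1 = 1921·46531 − 11958·7475
1 = −11958·54006 + 13879·46531
1 = 13879·532585 − 136869·54006
So 54006·(-136869) ≡ 1 (mod 532585), giving 54006⁻¹ ≡ 395716.
x ≡ 54006⁻¹·488489 ≡ 395716·488489 ≡ 122204 (mod 532585).

122204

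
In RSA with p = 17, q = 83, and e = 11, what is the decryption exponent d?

835

φ(n) = (p−1)(q−1) = 16·82 = 1312.
Need d with 11·d ≡ 1 (mod 1312). Apply the extended Euclidean algorithm:
1312 = 119*11 + 3
11 = 3*3 + 2
3 = 1*2 + 1
2 = 2*1 + 0
Back-substitute:
1 = 3 − 2
1 = −11 + 4·3
1 = 4·1312 − 477·11
So 11·(-477) ≡ 1 (mod 1312), hence d ≡ -477 ≡ 835 (mod 1312).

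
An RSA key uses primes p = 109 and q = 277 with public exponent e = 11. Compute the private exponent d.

16259

φ(n) = (p−1)(q−1) = 108·276 = 29808.
Need d with 11·d ≡ 1 (mod 29808). Apply the extended Euclidean algorithm:
29808 = 2709×11 + 9
11 = 1×9 + 2
9 = 4×2 + 1
2 = 2×1 + 0
Back-substitute:
1 = 9 − 4·2
1 = −4·11 + 5·9
1 = 5·29808 − 13549·11
So 11·(-13549) ≡ 1 (mod 29808), hence d ≡ -13549 ≡ 16259 (mod 29808).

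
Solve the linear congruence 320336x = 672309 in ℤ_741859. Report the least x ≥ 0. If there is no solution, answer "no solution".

First find gcd(320336, 741859):
741859 = 2×320336 + 101187
320336 = 3×101187 + 16775
101187 = 6×16775 + 537
16775 = 31×537 + 128
537 = 4×128 + 25
128 = 5×25 + 3
25 = 8×3 + 1
3 = 3×1 + 0
gcd = 1, so a unique solution mod 741859 exists.
Back-substitute for the Bézout coefficients:
1 = 25 − 8·3
1 = −8·128 + 41·25
1 = 41·537 − 172·128
1 = −172·16775 + 5373·537
1 = 5373·101187 − 32410·16775
1 = −32410·320336 + 102603·101187
1 = 102603·741859 − 237616·320336
So 320336·(-237616) ≡ 1 (mod 741859), giving 320336⁻¹ ≡ 504243.
x ≡ 320336⁻¹·672309 ≡ 504243·672309 ≡ 541716 (mod 741859).

541716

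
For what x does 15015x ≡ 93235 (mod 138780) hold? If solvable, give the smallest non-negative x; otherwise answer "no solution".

gcd(15015, 138780):
138780 = 9×15015 + 3645
15015 = 4×3645 + 435
3645 = 8×435 + 165
435 = 2×165 + 105
165 = 1×105 + 60
105 = 1×60 + 45
60 = 1×45 + 15
45 = 3×15 + 0
gcd = 15, but 15 ∤ 93235, so the congruence has no solution.

no solution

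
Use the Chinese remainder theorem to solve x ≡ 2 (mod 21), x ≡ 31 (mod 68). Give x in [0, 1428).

779

Write x = 2 + 21·k. Then 21·k ≡ 31 − 2 ≡ 29 (mod 68).
Need 21⁻¹ mod 68. Extended Euclid on (68, 21):
68 = 3*21 + 5
21 = 4*5 + 1
5 = 5*1 + 0
Back-substitute:
1 = 21 − 4·5
1 = −4·68 + 13·21
21⁻¹ ≡ 13 (mod 68), so k ≡ 13·29 ≡ 37 (mod 68).
x = 2 + 21·37 = 779.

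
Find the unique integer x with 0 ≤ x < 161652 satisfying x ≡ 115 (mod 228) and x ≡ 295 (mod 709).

59851

Write x = 115 + 228·k. Then 228·k ≡ 295 − 115 ≡ 180 (mod 709).
Need 228⁻¹ mod 709. Extended Euclid on (709, 228):
709 = 3·228 + 25
228 = 9·25 + 3
25 = 8·3 + 1
3 = 3·1 + 0
Back-substitute:
1 = 25 − 8·3
1 = −8·228 + 73·25
1 = 73·709 − 227·228
228⁻¹ ≡ 482 (mod 709), so k ≡ 482·180 ≡ 262 (mod 709).
x = 115 + 228·262 = 59851.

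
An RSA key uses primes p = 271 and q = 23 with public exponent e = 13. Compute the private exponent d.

φ(n) = (p−1)(q−1) = 270·22 = 5940.
Need d with 13·d ≡ 1 (mod 5940). Apply the extended Euclidean algorithm:
5940 = 456·13 + 12
13 = 1·12 + 1
12 = 12·1 + 0
Back-substitute:
1 = 13 − 12
1 = −5940 + 457·13
So 13·457 ≡ 1 (mod 5940), hence d = 457.

457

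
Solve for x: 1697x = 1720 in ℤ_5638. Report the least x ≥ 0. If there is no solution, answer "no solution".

1918

First find gcd(1697, 5638):
5638 = 3×1697 + 547
1697 = 3×547 + 56
547 = 9×56 + 43
56 = 1×43 + 13
43 = 3×13 + 4
13 = 3×4 + 1
4 = 4×1 + 0
gcd = 1, so a unique solution mod 5638 exists.
Back-substitute for the Bézout coefficients:
1 = 13 − 3·4
1 = −3·43 + 10·13
1 = 10·56 − 13·43
1 = −13·547 + 127·56
1 = 127·1697 − 394·547
1 = −394·5638 + 1309·1697
So 1697·(1309) ≡ 1 (mod 5638), giving 1697⁻¹ ≡ 1309.
x ≡ 1697⁻¹·1720 ≡ 1309·1720 ≡ 1918 (mod 5638).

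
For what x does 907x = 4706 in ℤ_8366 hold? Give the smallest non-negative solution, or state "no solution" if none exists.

First find gcd(907, 8366):
8366 = 9·907 + 203
907 = 4·203 + 95
203 = 2·95 + 13
95 = 7·13 + 4
13 = 3·4 + 1
4 = 4·1 + 0
gcd = 1, so a unique solution mod 8366 exists.
Back-substitute for the Bézout coefficients:
1 = 13 − 3·4
1 = −3·95 + 22·13
1 = 22·203 − 47·95
1 = −47·907 + 210·203
1 = 210·8366 − 1937·907
So 907·(-1937) ≡ 1 (mod 8366), giving 907⁻¹ ≡ 6429.
x ≡ 907⁻¹·4706 ≡ 6429·4706 ≡ 3418 (mod 8366).

3418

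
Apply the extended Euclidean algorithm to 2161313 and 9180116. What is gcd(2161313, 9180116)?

11

Euclidean algorithm:
9180116 = 4×2161313 + 534864
2161313 = 4×534864 + 21857
534864 = 24×21857 + 10296
21857 = 2×10296 + 1265
10296 = 8×1265 + 176
1265 = 7×176 + 33
176 = 5×33 + 11
33 = 3×11 + 0
gcd(2161313, 9180116) = 11.
Working backward:
11 = 176 − 5·33
11 = −5·1265 + 36·176
11 = 36·10296 − 293·1265
11 = −293·21857 + 622·10296
11 = 622·534864 − 15221·21857
11 = −15221·2161313 + 61506·534864
11 = 61506·9180116 − 261245·2161313
So 11 = (61506)·9180116 + (-261245)·2161313.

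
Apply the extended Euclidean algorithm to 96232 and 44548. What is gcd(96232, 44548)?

4

Apply Euclid's algorithm to 96232 and 44548:
96232 = 2·44548 + 7136
44548 = 6·7136 + 1732
7136 = 4·1732 + 208
1732 = 8·208 + 68
208 = 3·68 + 4
68 = 17·4 + 0
gcd(96232, 44548) = 4.
Express as a combination:
4 = 208 − 3·68
4 = −3·1732 + 25·208
4 = 25·7136 − 103·1732
4 = −103·44548 + 643·7136
4 = 643·96232 − 1389·44548
So 4 = (643)·96232 + (-1389)·44548.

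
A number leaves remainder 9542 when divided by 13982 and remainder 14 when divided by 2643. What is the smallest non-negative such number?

Write x = 9542 + 13982·k. Then 13982·k ≡ 14 − 9542 ≡ 1044 (mod 2643).
Need 13982⁻¹ mod 2643. Extended Euclid on (2643, 767):
2643 = 3×767 + 342
767 = 2×342 + 83
342 = 4×83 + 10
83 = 8×10 + 3
10 = 3×3 + 1
3 = 3×1 + 0
Back-substitute:
1 = 10 − 3·3
1 = −3·83 + 25·10
1 = 25·342 − 103·83
1 = −103·767 + 231·342
1 = 231·2643 − 796·767
13982⁻¹ ≡ 1847 (mod 2643), so k ≡ 1847·1044 ≡ 1521 (mod 2643).
x = 9542 + 13982·1521 = 21276164.

21276164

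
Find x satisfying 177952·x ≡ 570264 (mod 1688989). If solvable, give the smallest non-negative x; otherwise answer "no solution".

First find gcd(177952, 1688989):
1688989 = 9*177952 + 87421
177952 = 2*87421 + 3110
87421 = 28*3110 + 341
3110 = 9*341 + 41
341 = 8*41 + 13
41 = 3*13 + 2
13 = 6*2 + 1
2 = 2*1 + 0
gcd = 1, so a unique solution mod 1688989 exists.
Back-substitute for the Bézout coefficients:
1 = 13 − 6·2
1 = −6·41 + 19·13
1 = 19·341 − 158·41
1 = −158·3110 + 1441·341
1 = 1441·87421 − 40506·3110
1 = −40506·177952 + 82453·87421
1 = 82453·1688989 − 782583·177952
So 177952·(-782583) ≡ 1 (mod 1688989), giving 177952⁻¹ ≡ 906406.
x ≡ 177952⁻¹·570264 ≡ 906406·570264 ≡ 962569 (mod 1688989).

962569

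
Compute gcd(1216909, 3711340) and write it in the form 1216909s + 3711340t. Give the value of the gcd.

Euclidean algorithm:
3711340 = 3*1216909 + 60613
1216909 = 20*60613 + 4649
60613 = 13*4649 + 176
4649 = 26*176 + 73
176 = 2*73 + 30
73 = 2*30 + 13
30 = 2*13 + 4
13 = 3*4 + 1
4 = 4*1 + 0
gcd(1216909, 3711340) = 1.
Express as a combination:
1 = 13 − 3·4
1 = −3·30 + 7·13
1 = 7·73 − 17·30
1 = −17·176 + 41·73
1 = 41·4649 − 1083·176
1 = −1083·60613 + 14120·4649
1 = 14120·1216909 − 283483·60613
1 = −283483·3711340 + 864569·1216909
So 1 = (-283483)·3711340 + (864569)·1216909.

1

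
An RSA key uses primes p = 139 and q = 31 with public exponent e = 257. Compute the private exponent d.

2513

φ(n) = (p−1)(q−1) = 138·30 = 4140.
Need d with 257·d ≡ 1 (mod 4140). Apply the extended Euclidean algorithm:
4140 = 16·257 + 28
257 = 9·28 + 5
28 = 5·5 + 3
5 = 1·3 + 2
3 = 1·2 + 1
2 = 2·1 + 0
Back-substitute:
1 = 3 − 2
1 = −5 + 2·3
1 = 2·28 − 11·5
1 = −11·257 + 101·28
1 = 101·4140 − 1627·257
So 257·(-1627) ≡ 1 (mod 4140), hence d ≡ -1627 ≡ 2513 (mod 4140).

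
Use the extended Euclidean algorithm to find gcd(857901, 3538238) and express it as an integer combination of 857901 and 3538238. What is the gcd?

Euclidean algorithm:
3538238 = 4*857901 + 106634
857901 = 8*106634 + 4829
106634 = 22*4829 + 396
4829 = 12*396 + 77
396 = 5*77 + 11
77 = 7*11 + 0
gcd(857901, 3538238) = 11.
Express as a combination:
11 = 396 − 5·77
11 = −5·4829 + 61·396
11 = 61·106634 − 1347·4829
11 = −1347·857901 + 10837·106634
11 = 10837·3538238 − 44695·857901
So 11 = (10837)·3538238 + (-44695)·857901.

11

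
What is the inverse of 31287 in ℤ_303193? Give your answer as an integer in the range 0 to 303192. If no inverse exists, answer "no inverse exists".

149043

Apply the Euclidean algorithm to 303193 and 31287:
303193 = 9×31287 + 21610
31287 = 1×21610 + 9677
21610 = 2×9677 + 2256
9677 = 4×2256 + 653
2256 = 3×653 + 297
653 = 2×297 + 59
297 = 5×59 + 2
59 = 29×2 + 1
2 = 2×1 + 0
Since gcd(31287, 303193) = 1, back-substitute to write 1 as a combination:
1 = 59 − 29·2
1 = −29·297 + 146·59
1 = 146·653 − 321·297
1 = −321·2256 + 1109·653
1 = 1109·9677 − 4757·2256
1 = −4757·21610 + 10623·9677
1 = 10623·31287 − 15380·21610
1 = −15380·303193 + 149043·31287
So 31287·149043 ≡ 1 (mod 303193).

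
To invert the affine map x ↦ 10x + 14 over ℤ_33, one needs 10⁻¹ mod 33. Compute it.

Run Euclid on (33, 10):
33 = 3·10 + 3
10 = 3·3 + 1
3 = 3·1 + 0
Since gcd(10, 33) = 1, back-substitute to write 1 as a combination:
1 = 10 − 3·3
1 = −3·33 + 10·10
So 10·10 ≡ 1 (mod 33).

10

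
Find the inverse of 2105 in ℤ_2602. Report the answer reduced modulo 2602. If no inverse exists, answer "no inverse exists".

89

Extended Euclidean algorithm:
2602 = 1*2105 + 497
2105 = 4*497 + 117
497 = 4*117 + 29
117 = 4*29 + 1
29 = 29*1 + 0
The gcd is 1. Working backward:
1 = 117 − 4·29
1 = −4·497 + 17·117
1 = 17·2105 − 72·497
1 = −72·2602 + 89·2105
So 2105·89 ≡ 1 (mod 2602).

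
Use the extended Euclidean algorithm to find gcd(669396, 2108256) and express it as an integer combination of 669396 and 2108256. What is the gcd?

Apply Euclid's algorithm to 2108256 and 669396:
2108256 = 3·669396 + 100068
669396 = 6·100068 + 68988
100068 = 1·68988 + 31080
68988 = 2·31080 + 6828
31080 = 4·6828 + 3768
6828 = 1·3768 + 3060
3768 = 1·3060 + 708
3060 = 4·708 + 228
708 = 3·228 + 24
228 = 9·24 + 12
24 = 2·12 + 0
gcd(669396, 2108256) = 12.
Express as a combination:
12 = 228 − 9·24
12 = −9·708 + 28·228
12 = 28·3060 − 121·708
12 = −121·3768 + 149·3060
12 = 149·6828 − 270·3768
12 = −270·31080 + 1229·6828
12 = 1229·68988 − 2728·31080
12 = −2728·100068 + 3957·68988
12 = 3957·669396 − 26470·100068
12 = −26470·2108256 + 83367·669396
So 12 = (-26470)·2108256 + (83367)·669396.

12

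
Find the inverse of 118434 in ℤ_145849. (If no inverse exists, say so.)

Apply the Euclidean algorithm to 145849 and 118434:
145849 = 1×118434 + 27415
118434 = 4×27415 + 8774
27415 = 3×8774 + 1093
8774 = 8×1093 + 30
1093 = 36×30 + 13
30 = 2×13 + 4
13 = 3×4 + 1
4 = 4×1 + 0
gcd = 1, so the inverse exists. Back-substitute:
1 = 13 − 3·4
1 = −3·30 + 7·13
1 = 7·1093 − 255·30
1 = −255·8774 + 2047·1093
1 = 2047·27415 − 6396·8774
1 = −6396·118434 + 27631·27415
1 = 27631·145849 − 34027·118434
Thus 118434·(-34027) ≡ 1 (mod 145849); reducing, -34027 mod 145849 = 111822.

111822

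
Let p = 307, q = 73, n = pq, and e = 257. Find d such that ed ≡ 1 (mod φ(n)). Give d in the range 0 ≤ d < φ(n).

21089

φ(n) = (p−1)(q−1) = 306·72 = 22032.
Need d with 257·d ≡ 1 (mod 22032). Apply the extended Euclidean algorithm:
22032 = 85·257 + 187
257 = 1·187 + 70
187 = 2·70 + 47
70 = 1·47 + 23
47 = 2·23 + 1
23 = 23·1 + 0
Back-substitute:
1 = 47 − 2·23
1 = −2·70 + 3·47
1 = 3·187 − 8·70
1 = −8·257 + 11·187
1 = 11·22032 − 943·257
So 257·(-943) ≡ 1 (mod 22032), hence d ≡ -943 ≡ 21089 (mod 22032).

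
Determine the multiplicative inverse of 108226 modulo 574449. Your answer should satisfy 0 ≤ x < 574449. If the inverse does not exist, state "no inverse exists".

Run Euclid on (574449, 108226):
574449 = 5*108226 + 33319
108226 = 3*33319 + 8269
33319 = 4*8269 + 243
8269 = 34*243 + 7
243 = 34*7 + 5
7 = 1*5 + 2
5 = 2*2 + 1
2 = 2*1 + 0
The gcd is 1. Working backward:
1 = 5 − 2·2
1 = −2·7 + 3·5
1 = 3·243 − 104·7
1 = −104·8269 + 3539·243
1 = 3539·33319 − 14260·8269
1 = −14260·108226 + 46319·33319
1 = 46319·574449 − 245855·108226
Thus 108226·(-245855) ≡ 1 (mod 574449); reducing, -245855 mod 574449 = 328594.

328594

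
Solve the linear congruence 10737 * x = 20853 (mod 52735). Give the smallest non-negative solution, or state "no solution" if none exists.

46239

First find gcd(10737, 52735):
52735 = 4*10737 + 9787
10737 = 1*9787 + 950
9787 = 10*950 + 287
950 = 3*287 + 89
287 = 3*89 + 20
89 = 4*20 + 9
20 = 2*9 + 2
9 = 4*2 + 1
2 = 2*1 + 0
gcd = 1, so a unique solution mod 52735 exists.
Back-substitute for the Bézout coefficients:
1 = 9 − 4·2
1 = −4·20 + 9·9
1 = 9·89 − 40·20
1 = −40·287 + 129·89
1 = 129·950 − 427·287
1 = −427·9787 + 4399·950
1 = 4399·10737 − 4826·9787
1 = −4826·52735 + 23703·10737
So 10737·(23703) ≡ 1 (mod 52735), giving 10737⁻¹ ≡ 23703.
x ≡ 10737⁻¹·20853 ≡ 23703·20853 ≡ 46239 (mod 52735).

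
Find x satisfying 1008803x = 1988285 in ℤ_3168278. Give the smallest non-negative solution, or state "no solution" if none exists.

First find gcd(1008803, 3168278):
3168278 = 3·1008803 + 141869
1008803 = 7·141869 + 15720
141869 = 9·15720 + 389
15720 = 40·389 + 160
389 = 2·160 + 69
160 = 2·69 + 22
69 = 3·22 + 3
22 = 7·3 + 1
3 = 3·1 + 0
gcd = 1, so a unique solution mod 3168278 exists.
Back-substitute for the Bézout coefficients:
1 = 22 − 7·3
1 = −7·69 + 22·22
1 = 22·160 − 51·69
1 = −51·389 + 124·160
1 = 124·15720 − 5011·389
1 = −5011·141869 + 45223·15720
1 = 45223·1008803 − 321572·141869
1 = −321572·3168278 + 1009939·1008803
So 1008803·(1009939) ≡ 1 (mod 3168278), giving 1008803⁻¹ ≡ 1009939.
x ≡ 1008803⁻¹·1988285 ≡ 1009939·1988285 ≡ 1473049 (mod 3168278).

1473049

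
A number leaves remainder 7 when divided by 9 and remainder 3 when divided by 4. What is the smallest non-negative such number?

Write x = 7 + 9·k. Then 9·k ≡ 3 − 7 ≡ 0 (mod 4).
Need 9⁻¹ mod 4. Extended Euclid on (4, 1):
4 = 4*1 + 0
9⁻¹ ≡ 1 (mod 4), so k ≡ 1·0 ≡ 0 (mod 4).
x = 7 + 9·0 = 7.

7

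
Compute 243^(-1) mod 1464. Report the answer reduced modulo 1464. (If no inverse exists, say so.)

no inverse exists

Euclidean algorithm on 1464, 243:
1464 = 6*243 + 6
243 = 40*6 + 3
6 = 2*3 + 0
The gcd is 3, not 1, hence no inverse exists.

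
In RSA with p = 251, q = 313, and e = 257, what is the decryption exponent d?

77393

φ(n) = (p−1)(q−1) = 250·312 = 78000.
Need d with 257·d ≡ 1 (mod 78000). Apply the extended Euclidean algorithm:
78000 = 303×257 + 129
257 = 1×129 + 128
129 = 1×128 + 1
128 = 128×1 + 0
Back-substitute:
1 = 129 − 128
1 = −257 + 2·129
1 = 2·78000 − 607·257
So 257·(-607) ≡ 1 (mod 78000), hence d ≡ -607 ≡ 77393 (mod 78000).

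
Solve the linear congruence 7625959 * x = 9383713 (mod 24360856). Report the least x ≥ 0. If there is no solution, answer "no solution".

17774935

First find gcd(7625959, 24360856):
24360856 = 3·7625959 + 1482979
7625959 = 5·1482979 + 211064
1482979 = 7·211064 + 5531
211064 = 38·5531 + 886
5531 = 6·886 + 215
886 = 4·215 + 26
215 = 8·26 + 7
26 = 3·7 + 5
7 = 1·5 + 2
5 = 2·2 + 1
2 = 2·1 + 0
gcd = 1, so a unique solution mod 24360856 exists.
Back-substitute for the Bézout coefficients:
1 = 5 − 2·2
1 = −2·7 + 3·5
1 = 3·26 − 11·7
1 = −11·215 + 91·26
1 = 91·886 − 375·215
1 = −375·5531 + 2341·886
1 = 2341·211064 − 89333·5531
1 = −89333·1482979 + 627672·211064
1 = 627672·7625959 − 3227693·1482979
1 = −3227693·24360856 + 10310751·7625959
So 7625959·(10310751) ≡ 1 (mod 24360856), giving 7625959⁻¹ ≡ 10310751.
x ≡ 7625959⁻¹·9383713 ≡ 10310751·9383713 ≡ 17774935 (mod 24360856).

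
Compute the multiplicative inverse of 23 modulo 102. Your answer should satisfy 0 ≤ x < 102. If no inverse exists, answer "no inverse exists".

71

Run Euclid on (102, 23):
102 = 4×23 + 10
23 = 2×10 + 3
10 = 3×3 + 1
3 = 3×1 + 0
Since gcd(23, 102) = 1, back-substitute to write 1 as a combination:
1 = 10 − 3·3
1 = −3·23 + 7·10
1 = 7·102 − 31·23
Thus 23·(-31) ≡ 1 (mod 102); reducing, -31 mod 102 = 71.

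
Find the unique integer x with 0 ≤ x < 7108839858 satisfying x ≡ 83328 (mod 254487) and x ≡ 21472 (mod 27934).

Write x = 83328 + 254487·k. Then 254487·k ≡ 21472 − 83328 ≡ 21946 (mod 27934).
Need 254487⁻¹ mod 27934. Extended Euclid on (27934, 3081):
27934 = 9*3081 + 205
3081 = 15*205 + 6
205 = 34*6 + 1
6 = 6*1 + 0
Back-substitute:
1 = 205 − 34·6
1 = −34·3081 + 511·205
1 = 511·27934 − 4633·3081
254487⁻¹ ≡ 23301 (mod 27934), so k ≡ 23301·21946 ≡ 3942 (mod 27934).
x = 83328 + 254487·3942 = 1003271082.

1003271082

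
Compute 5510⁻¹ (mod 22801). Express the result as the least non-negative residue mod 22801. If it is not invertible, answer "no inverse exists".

10217

Extended Euclidean algorithm:
22801 = 4×5510 + 761
5510 = 7×761 + 183
761 = 4×183 + 29
183 = 6×29 + 9
29 = 3×9 + 2
9 = 4×2 + 1
2 = 2×1 + 0
gcd = 1, so the inverse exists. Back-substitute:
1 = 9 − 4·2
1 = −4·29 + 13·9
1 = 13·183 − 82·29
1 = −82·761 + 341·183
1 = 341·5510 − 2469·761
1 = −2469·22801 + 10217·5510
So 5510·10217 ≡ 1 (mod 22801).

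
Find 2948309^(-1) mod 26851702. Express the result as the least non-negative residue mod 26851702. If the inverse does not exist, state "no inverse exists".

18210331

Extended Euclidean algorithm:
26851702 = 9·2948309 + 316921
2948309 = 9·316921 + 96020
316921 = 3·96020 + 28861
96020 = 3·28861 + 9437
28861 = 3·9437 + 550
9437 = 17·550 + 87
550 = 6·87 + 28
87 = 3·28 + 3
28 = 9·3 + 1
3 = 3·1 + 0
gcd = 1, so the inverse exists. Back-substitute:
1 = 28 − 9·3
1 = −9·87 + 28·28
1 = 28·550 − 177·87
1 = −177·9437 + 3037·550
1 = 3037·28861 − 9288·9437
1 = −9288·96020 + 30901·28861
1 = 30901·316921 − 101991·96020
1 = −101991·2948309 + 948820·316921
1 = 948820·26851702 − 8641371·2948309
So 2948309·(-8641371) ≡ 1 (mod 26851702), and -8641371 ≡ 18210331 (mod 26851702).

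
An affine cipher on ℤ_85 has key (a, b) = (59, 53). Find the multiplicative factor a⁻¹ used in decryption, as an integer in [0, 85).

Extended Euclidean algorithm:
85 = 1·59 + 26
59 = 2·26 + 7
26 = 3·7 + 5
7 = 1·5 + 2
5 = 2·2 + 1
2 = 2·1 + 0
The gcd is 1. Working backward:
1 = 5 − 2·2
1 = −2·7 + 3·5
1 = 3·26 − 11·7
1 = −11·59 + 25·26
1 = 25·85 − 36·59
Thus 59·(-36) ≡ 1 (mod 85); reducing, -36 mod 85 = 49.

49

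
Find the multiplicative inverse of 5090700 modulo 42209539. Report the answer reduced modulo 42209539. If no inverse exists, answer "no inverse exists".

1266452

Extended Euclidean algorithm:
42209539 = 8*5090700 + 1483939
5090700 = 3*1483939 + 638883
1483939 = 2*638883 + 206173
638883 = 3*206173 + 20364
206173 = 10*20364 + 2533
20364 = 8*2533 + 100
2533 = 25*100 + 33
100 = 3*33 + 1
33 = 33*1 + 0
The gcd is 1. Working backward:
1 = 100 − 3·33
1 = −3·2533 + 76·100
1 = 76·20364 − 611·2533
1 = −611·206173 + 6186·20364
1 = 6186·638883 − 19169·206173
1 = −19169·1483939 + 44524·638883
1 = 44524·5090700 − 152741·1483939
1 = −152741·42209539 + 1266452·5090700
So 5090700·1266452 ≡ 1 (mod 42209539).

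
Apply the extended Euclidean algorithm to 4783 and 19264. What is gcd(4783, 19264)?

1

Repeated division:
19264 = 4*4783 + 132
4783 = 36*132 + 31
132 = 4*31 + 8
31 = 3*8 + 7
8 = 1*7 + 1
7 = 7*1 + 0
gcd(4783, 19264) = 1.
Express as a combination:
1 = 8 − 7
1 = −31 + 4·8
1 = 4·132 − 17·31
1 = −17·4783 + 616·132
1 = 616·19264 − 2481·4783
So 1 = (616)·19264 + (-2481)·4783.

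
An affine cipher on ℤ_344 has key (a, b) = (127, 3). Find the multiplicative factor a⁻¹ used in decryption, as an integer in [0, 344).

279

Apply the Euclidean algorithm to 344 and 127:
344 = 2*127 + 90
127 = 1*90 + 37
90 = 2*37 + 16
37 = 2*16 + 5
16 = 3*5 + 1
5 = 5*1 + 0
gcd = 1, so the inverse exists. Back-substitute:
1 = 16 − 3·5
1 = −3·37 + 7·16
1 = 7·90 − 17·37
1 = −17·127 + 24·90
1 = 24·344 − 65·127
Hence 127⁻¹ ≡ -65 ≡ 279 (mod 344).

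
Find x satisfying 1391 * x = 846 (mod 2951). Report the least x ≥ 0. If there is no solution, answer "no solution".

gcd(1391, 2951):
2951 = 2×1391 + 169
1391 = 8×169 + 39
169 = 4×39 + 13
39 = 3×13 + 0
gcd = 13, but 13 ∤ 846, so the congruence has no solution.

no solution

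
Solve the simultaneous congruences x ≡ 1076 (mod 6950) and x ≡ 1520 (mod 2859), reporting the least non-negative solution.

Write x = 1076 + 6950·k. Then 6950·k ≡ 1520 − 1076 ≡ 444 (mod 2859).
Need 6950⁻¹ mod 2859. Extended Euclid on (2859, 1232):
2859 = 2*1232 + 395
1232 = 3*395 + 47
395 = 8*47 + 19
47 = 2*19 + 9
19 = 2*9 + 1
9 = 9*1 + 0
Back-substitute:
1 = 19 − 2·9
1 = −2·47 + 5·19
1 = 5·395 − 42·47
1 = −42·1232 + 131·395
1 = 131·2859 − 304·1232
6950⁻¹ ≡ 2555 (mod 2859), so k ≡ 2555·444 ≡ 2256 (mod 2859).
x = 1076 + 6950·2256 = 15680276.

15680276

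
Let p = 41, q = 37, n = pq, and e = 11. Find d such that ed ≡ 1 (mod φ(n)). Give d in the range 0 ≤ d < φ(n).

131

φ(n) = (p−1)(q−1) = 40·36 = 1440.
Need d with 11·d ≡ 1 (mod 1440). Apply the extended Euclidean algorithm:
1440 = 130×11 + 10
11 = 1×10 + 1
10 = 10×1 + 0
Back-substitute:
1 = 11 − 10
1 = −1440 + 131·11
So 11·131 ≡ 1 (mod 1440), hence d = 131.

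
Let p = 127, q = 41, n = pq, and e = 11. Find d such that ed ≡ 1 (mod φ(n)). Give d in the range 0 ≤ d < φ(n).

2291

φ(n) = (p−1)(q−1) = 126·40 = 5040.
Need d with 11·d ≡ 1 (mod 5040). Apply the extended Euclidean algorithm:
5040 = 458·11 + 2
11 = 5·2 + 1
2 = 2·1 + 0
Back-substitute:
1 = 11 − 5·2
1 = −5·5040 + 2291·11
So 11·2291 ≡ 1 (mod 5040), hence d = 2291.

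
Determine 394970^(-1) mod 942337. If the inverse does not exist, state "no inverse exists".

835277

Run Euclid on (942337, 394970):
942337 = 2*394970 + 152397
394970 = 2*152397 + 90176
152397 = 1*90176 + 62221
90176 = 1*62221 + 27955
62221 = 2*27955 + 6311
27955 = 4*6311 + 2711
6311 = 2*2711 + 889
2711 = 3*889 + 44
889 = 20*44 + 9
44 = 4*9 + 8
9 = 1*8 + 1
8 = 8*1 + 0
Since gcd(394970, 942337) = 1, back-substitute to write 1 as a combination:
1 = 9 − 8
1 = −44 + 5·9
1 = 5·889 − 101·44
1 = −101·2711 + 308·889
1 = 308·6311 − 717·2711
1 = −717·27955 + 3176·6311
1 = 3176·62221 − 7069·27955
1 = −7069·90176 + 10245·62221
1 = 10245·152397 − 17314·90176
1 = −17314·394970 + 44873·152397
1 = 44873·942337 − 107060·394970
So 394970·(-107060) ≡ 1 (mod 942337), and -107060 ≡ 835277 (mod 942337).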